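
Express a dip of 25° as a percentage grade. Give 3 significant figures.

46.6%

grade % = 100 × tan 25° = 100 × 0.4663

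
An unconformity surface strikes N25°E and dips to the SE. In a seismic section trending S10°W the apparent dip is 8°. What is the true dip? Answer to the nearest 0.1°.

28.5°

The section is 15° from the strike.
tan δ = tan α / sin β = tan 8° / sin 15° = 0.1405 / 0.2588 = 0.5430
true dip = arctan 0.5430 = 28.50°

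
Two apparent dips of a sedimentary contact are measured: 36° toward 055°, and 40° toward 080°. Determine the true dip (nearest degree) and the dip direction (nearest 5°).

The two traces are lines in the plane: v₁ = (sin 55°·cos 36°, cos 55°·cos 36°, −sin 36°), v₂ = (sin 80°·cos 40°, cos 80°·cos 40°, −sin 40°).
Cross product v₁ × v₂ gives the pole to the plane: n ∝ (0.220, 0.017, 0.262).
True dip = arccos(n_z / |n|) = arccos(0.7646) = 40.1°.
Dip direction = atan2(0.220, 0.017) = 85° (azimuth of n's horizontal projection).

true dip 40°, dip direction 085°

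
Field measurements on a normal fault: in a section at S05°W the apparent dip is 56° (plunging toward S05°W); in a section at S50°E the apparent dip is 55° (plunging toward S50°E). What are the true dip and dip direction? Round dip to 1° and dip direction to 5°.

true dip 59°, dip direction 160°

Represent each trace as a vector plunging at its apparent dip toward its trend (east-north-up frame): v₁ = (-0.049, -0.557, -0.829), v₂ = (0.439, -0.369, -0.819).
n = v₁ × v₂ = (0.151, -0.404, 0.263) (taken with n_z > 0).
True dip = arccos(n_z / |n|) = arccos(0.5202) = 58.7°.
Dip direction = azimuth of (n_x, n_y) = atan2(0.151, -0.404) = 160°.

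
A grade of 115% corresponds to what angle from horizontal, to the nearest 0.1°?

tan θ = 115/100 = 1.1500
θ = arctan(1.1500) = 48.99°

49.0°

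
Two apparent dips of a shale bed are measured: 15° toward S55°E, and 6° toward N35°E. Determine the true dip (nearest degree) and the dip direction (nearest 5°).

The two traces are lines in the plane: v₁ = (sin 125°·cos 15°, cos 125°·cos 15°, −sin 15°), v₂ = (sin 35°·cos 6°, cos 35°·cos 6°, −sin 6°).
The plane normal is n = v₁ × v₂ ∝ (0.269, -0.065, 0.961).
Dip δ = arctan(|n_h|/n_z) = arctan(0.276/0.961) = 16.1°.
Dip direction = atan2(0.269, -0.065) = 104° (azimuth of n's horizontal projection).

true dip 16°, dip direction 105°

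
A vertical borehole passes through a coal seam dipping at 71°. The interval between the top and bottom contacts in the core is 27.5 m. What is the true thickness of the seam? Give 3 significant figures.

8.95 m

True thickness t = h · cos(dip) = 27.5 × cos 71°
t = 27.5 × 0.3256 = 8.953 m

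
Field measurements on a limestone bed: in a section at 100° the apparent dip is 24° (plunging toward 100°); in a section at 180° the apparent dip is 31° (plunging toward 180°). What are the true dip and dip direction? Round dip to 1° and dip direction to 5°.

true dip 35°, dip direction 150°

Represent each trace as a vector plunging at its apparent dip toward its trend (east-north-up frame): v₁ = (0.900, -0.159, -0.407), v₂ = (0.000, -0.857, -0.515).
n = v₁ × v₂ = (0.267, -0.463, 0.771) (taken with n_z > 0).
Dip δ = arctan(|n_h|/n_z) = arctan(0.535/0.771) = 34.7°.
Dip direction = atan2(0.267, -0.463) = 150° (azimuth of n's horizontal projection).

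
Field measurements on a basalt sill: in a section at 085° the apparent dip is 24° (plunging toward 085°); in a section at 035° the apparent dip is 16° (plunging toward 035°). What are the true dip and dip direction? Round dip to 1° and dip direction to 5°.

The two traces are lines in the plane: v₁ = (sin 85°·cos 24°, cos 85°·cos 24°, −sin 24°), v₂ = (sin 35°·cos 16°, cos 35°·cos 16°, −sin 16°).
Cross product v₁ × v₂ gives the pole to the plane: n ∝ (0.298, 0.027, 0.673).
tan δ = √(n_x²+n_y²)/n_z = 0.300/0.673, so δ = 24.0°.
Dip direction = atan2(0.298, 0.027) = 85° (azimuth of n's horizontal projection).

true dip 24°, dip direction 085°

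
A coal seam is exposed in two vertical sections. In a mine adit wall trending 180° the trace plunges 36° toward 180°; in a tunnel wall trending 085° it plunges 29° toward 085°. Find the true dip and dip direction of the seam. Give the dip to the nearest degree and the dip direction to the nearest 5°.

true dip 44°, dip direction 140°

Represent each trace as a vector plunging at its apparent dip toward its trend (east-north-up frame): v₁ = (0.000, -0.809, -0.588), v₂ = (0.871, 0.076, -0.485).
The plane normal is n = v₁ × v₂ ∝ (0.437, -0.512, 0.705).
tan δ = √(n_x²+n_y²)/n_z = 0.673/0.705, so δ = 43.7°.
Dip direction = azimuth of (n_x, n_y) = atan2(0.437, -0.512) = 140°.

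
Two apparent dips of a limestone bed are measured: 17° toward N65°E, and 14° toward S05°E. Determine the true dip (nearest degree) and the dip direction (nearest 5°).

Each apparent-dip line lies in the plane. As unit vectors (x east, y north, z up), v₁ plunges 17°→N65°E and v₂ plunges 14°→S05°E.
Cross product v₁ × v₂ gives the pole to the plane: n ∝ (0.380, -0.185, 0.872).
Dip δ = arctan(|n_h|/n_z) = arctan(0.423/0.872) = 25.9°.
Dip direction = azimuth of (n_x, n_y) = atan2(0.380, -0.185) = 116°.

true dip 26°, dip direction 115°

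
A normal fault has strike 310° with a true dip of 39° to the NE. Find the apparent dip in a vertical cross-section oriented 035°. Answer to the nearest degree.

39°

The section lies 85° from the strike.
tan α = tan 39° × sin 85° = 0.8098 × 0.9962 = 0.8067
apparent dip = arctan 0.8067 = 38.89°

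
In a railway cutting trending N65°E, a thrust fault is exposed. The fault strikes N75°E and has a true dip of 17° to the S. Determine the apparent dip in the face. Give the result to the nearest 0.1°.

Angle between strike (N75°E) and section (N65°E): β = 10°.
tan(apparent dip) = tan 17° · sin 10° = 0.0531
α = arctan(0.0531) = 3.04°

3.0°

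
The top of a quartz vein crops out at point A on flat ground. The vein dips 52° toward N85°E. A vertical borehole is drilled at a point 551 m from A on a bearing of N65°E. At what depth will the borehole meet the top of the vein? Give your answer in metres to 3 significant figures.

663 m

The hole lies 20° from the dip direction, so the down-dip offset is 551 × cos 20° = 517.77 m.
Depth = down-dip offset × tan(dip) = 517.77 × tan 52° = 517.77 × 1.2799
Depth = 662.72 m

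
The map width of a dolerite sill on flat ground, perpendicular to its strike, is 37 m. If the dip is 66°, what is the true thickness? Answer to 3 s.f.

True thickness t = w · sin(dip) = 37 × sin 66°
t = 37 × 0.9135 = 33.801 m

33.8 m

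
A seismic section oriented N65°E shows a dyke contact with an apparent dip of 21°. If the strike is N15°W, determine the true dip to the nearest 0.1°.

The section is 80° from the strike.
tan(true dip) = tan 21° / sin 80° = 0.3898
δ = arctan(0.3898) = 21.30°

21.3°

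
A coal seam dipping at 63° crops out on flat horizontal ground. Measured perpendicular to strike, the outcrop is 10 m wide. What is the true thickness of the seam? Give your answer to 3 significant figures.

True thickness t = w · sin(dip) = 10 × sin 63°
t = 10 × 0.8910 = 8.910 m

8.91 m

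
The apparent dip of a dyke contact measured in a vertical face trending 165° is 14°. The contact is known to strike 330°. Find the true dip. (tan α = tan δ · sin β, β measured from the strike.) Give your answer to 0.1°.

The section is 15° from the strike.
tan δ = tan α / sin β = tan 14° / sin 15° = 0.2493 / 0.2588 = 0.9633
δ = arctan(0.9633) = 43.93°

43.9°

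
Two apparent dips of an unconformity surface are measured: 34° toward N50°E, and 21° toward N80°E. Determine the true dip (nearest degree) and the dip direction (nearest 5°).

true dip 38°, dip direction 020°

Represent each trace as a vector plunging at its apparent dip toward its trend (east-north-up frame): v₁ = (0.635, 0.533, -0.559), v₂ = (0.919, 0.162, -0.358).
The plane normal is n = v₁ × v₂ ∝ (0.100, 0.287, 0.387).
Dip δ = arctan(|n_h|/n_z) = arctan(0.304/0.387) = 38.1°.
Dip direction = azimuth of (n_x, n_y) = atan2(0.100, 0.287) = 19°.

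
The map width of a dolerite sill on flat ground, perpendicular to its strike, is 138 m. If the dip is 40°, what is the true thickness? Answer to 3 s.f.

True thickness t = w · sin(dip) = 138 × sin 40°
t = 138 × 0.6428 = 88.705 m

88.7 m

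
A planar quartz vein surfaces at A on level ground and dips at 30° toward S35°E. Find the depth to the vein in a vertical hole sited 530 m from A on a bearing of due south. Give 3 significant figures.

251 m

The hole lies 35° from the dip direction, so the down-dip offset is 530 × cos 35° = 434.15 m.
Depth = down-dip offset × tan(dip) = 434.15 × tan 30° = 434.15 × 0.5774
Depth = 250.66 m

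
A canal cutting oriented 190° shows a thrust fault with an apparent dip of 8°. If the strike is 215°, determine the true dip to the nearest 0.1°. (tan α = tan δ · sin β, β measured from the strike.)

The section is 25° from the strike.
tan δ = tan α / sin β = tan 8° / sin 25° = 0.1405 / 0.4226 = 0.3325
δ = arctan(0.3325) = 18.39°

18.4°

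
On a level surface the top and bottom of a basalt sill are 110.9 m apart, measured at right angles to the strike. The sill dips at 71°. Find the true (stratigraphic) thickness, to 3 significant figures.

105 m

True thickness t = w · sin(dip) = 110.9 × sin 71°
t = 110.9 × 0.9455 = 104.858 m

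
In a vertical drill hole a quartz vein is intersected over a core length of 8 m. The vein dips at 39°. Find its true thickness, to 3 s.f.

True thickness t = h · cos(dip) = 8 × cos 39°
t = 8 × 0.7771 = 6.217 m

6.22 m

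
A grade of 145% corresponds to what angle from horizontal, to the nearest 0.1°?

55.4°

tan θ = 145/100 = 1.4500
θ = arctan(1.4500) = 55.41°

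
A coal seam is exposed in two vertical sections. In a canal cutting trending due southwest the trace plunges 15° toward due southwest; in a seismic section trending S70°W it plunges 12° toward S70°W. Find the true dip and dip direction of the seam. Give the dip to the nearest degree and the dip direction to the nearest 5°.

Each apparent-dip line lies in the plane. As unit vectors (x east, y north, z up), v₁ plunges 15°→due southwest and v₂ plunges 12°→S70°W.
Cross product v₁ × v₂ gives the pole to the plane: n ∝ (-0.055, -0.096, 0.399).
Dip δ = arctan(|n_h|/n_z) = arctan(0.111/0.399) = 15.5°.
Dip direction = atan2(-0.055, -0.096) = 210° (azimuth of n's horizontal projection).

true dip 16°, dip direction 210°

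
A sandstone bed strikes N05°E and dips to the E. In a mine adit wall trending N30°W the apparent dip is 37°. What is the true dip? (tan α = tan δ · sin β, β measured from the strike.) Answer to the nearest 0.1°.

β = acute angle between strike N05°E and section N30°W = 35°.
tan δ = tan α / sin β = tan 37° / sin 35° = 0.7536 / 0.5736 = 1.3138
δ = arctan(1.3138) = 52.72°

52.7°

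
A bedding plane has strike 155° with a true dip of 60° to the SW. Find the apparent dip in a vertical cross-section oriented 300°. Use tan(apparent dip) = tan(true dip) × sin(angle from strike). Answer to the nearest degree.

Angle between strike (155°) and section (300°): β = 35°.
tan α = tan 60° × sin 35° = 1.7321 × 0.5736 = 0.9935
α = arctan(0.9935) = 44.81°

45°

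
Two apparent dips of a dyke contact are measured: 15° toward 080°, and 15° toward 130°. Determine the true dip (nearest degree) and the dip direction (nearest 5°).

Represent each trace as a vector plunging at its apparent dip toward its trend (east-north-up frame): v₁ = (0.951, 0.168, -0.259), v₂ = (0.740, -0.621, -0.259).
The plane normal is n = v₁ × v₂ ∝ (0.204, -0.055, 0.715).
True dip = arccos(n_z / |n|) = arccos(0.9590) = 16.5°.
Dip direction = azimuth of (n_x, n_y) = atan2(0.204, -0.055) = 105°.

true dip 16°, dip direction 105°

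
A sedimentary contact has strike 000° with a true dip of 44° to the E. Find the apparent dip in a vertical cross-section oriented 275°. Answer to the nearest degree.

44°

The strike is 000° and the section trends 275°; the acute angle between them is β = 85°.
tan(apparent dip) = tan 44° · sin 85° = 0.9620
apparent dip = arctan 0.9620 = 43.89°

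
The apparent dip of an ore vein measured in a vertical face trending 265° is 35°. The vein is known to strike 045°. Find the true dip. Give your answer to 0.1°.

47.4°

β = acute angle between strike 045° and section 265° = 40°.
tan(true dip) = tan 35° / sin 40° = 1.0893
true dip = arctan 1.0893 = 47.45°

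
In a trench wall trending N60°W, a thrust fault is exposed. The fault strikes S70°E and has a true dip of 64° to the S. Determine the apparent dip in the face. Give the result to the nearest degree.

The strike is S70°E and the section trends N60°W; the acute angle between them is β = 10°.
tan(apparent dip) = tan 64° · sin 10° = 0.3560
apparent dip = arctan 0.3560 = 19.60°

20°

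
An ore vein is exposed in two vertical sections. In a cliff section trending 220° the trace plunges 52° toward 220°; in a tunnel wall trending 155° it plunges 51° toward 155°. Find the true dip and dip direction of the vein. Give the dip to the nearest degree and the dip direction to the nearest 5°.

true dip 56°, dip direction 190°

Represent each trace as a vector plunging at its apparent dip toward its trend (east-north-up frame): v₁ = (-0.396, -0.472, -0.788), v₂ = (0.266, -0.570, -0.777).
Cross product v₁ × v₂ gives the pole to the plane: n ∝ (-0.083, -0.517, 0.351).
Dip δ = arctan(|n_h|/n_z) = arctan(0.524/0.351) = 56.2°.
Dip direction = azimuth of (n_x, n_y) = atan2(-0.083, -0.517) = 189°.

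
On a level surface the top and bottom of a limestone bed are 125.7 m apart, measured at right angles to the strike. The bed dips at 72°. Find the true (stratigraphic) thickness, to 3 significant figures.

120 m

True thickness t = w · sin(dip) = 125.7 × sin 72°
t = 125.7 × 0.9511 = 119.548 m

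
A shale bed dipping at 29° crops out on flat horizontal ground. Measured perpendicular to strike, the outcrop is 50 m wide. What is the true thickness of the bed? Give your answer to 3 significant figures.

24.2 m

True thickness t = w · sin(dip) = 50 × sin 29°
t = 50 × 0.4848 = 24.240 m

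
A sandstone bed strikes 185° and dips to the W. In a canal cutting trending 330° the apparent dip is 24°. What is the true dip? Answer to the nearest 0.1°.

The section is 35° from the strike.
tan(true dip) = tan 24° / sin 35° = 0.7762
true dip = arctan 0.7762 = 37.82°

37.8°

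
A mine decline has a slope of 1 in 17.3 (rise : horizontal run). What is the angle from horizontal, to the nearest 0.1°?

tan θ = 1/17.3 = 0.0578
θ = arctan(0.0578) = 3.31°

3.3°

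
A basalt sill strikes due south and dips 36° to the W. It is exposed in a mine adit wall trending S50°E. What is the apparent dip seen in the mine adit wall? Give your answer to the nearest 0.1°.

29.1°

The section lies 50° from the strike.
tan(apparent dip) = tan 36° · sin 50° = 0.5566
apparent dip = arctan 0.5566 = 29.10°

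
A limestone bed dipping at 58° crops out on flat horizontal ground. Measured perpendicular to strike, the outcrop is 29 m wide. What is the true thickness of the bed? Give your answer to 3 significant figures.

24.6 m

True thickness t = w · sin(dip) = 29 × sin 58°
t = 29 × 0.8480 = 24.593 m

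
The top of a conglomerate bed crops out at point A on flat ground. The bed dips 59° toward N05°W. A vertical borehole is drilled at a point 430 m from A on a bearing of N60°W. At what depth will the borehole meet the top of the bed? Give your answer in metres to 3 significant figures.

The hole lies 55° from the dip direction, so the down-dip offset is 430 × cos 55° = 246.64 m.
Depth = down-dip offset × tan(dip) = 246.64 × tan 59° = 246.64 × 1.6643
Depth = 410.47 m

410 m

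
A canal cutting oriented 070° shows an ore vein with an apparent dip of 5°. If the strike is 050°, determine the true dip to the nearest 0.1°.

14.3°

The section is 20° from the strike.
tan δ = tan α / sin β = tan 5° / sin 20° = 0.0875 / 0.3420 = 0.2558
true dip = arctan 0.2558 = 14.35°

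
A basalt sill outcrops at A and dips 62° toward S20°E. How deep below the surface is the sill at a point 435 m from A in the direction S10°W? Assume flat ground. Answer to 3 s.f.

The hole lies 30° from the dip direction, so the down-dip offset is 435 × cos 30° = 376.72 m.
Depth = down-dip offset × tan(dip) = 376.72 × tan 62° = 376.72 × 1.8807
Depth = 708.51 m

709 m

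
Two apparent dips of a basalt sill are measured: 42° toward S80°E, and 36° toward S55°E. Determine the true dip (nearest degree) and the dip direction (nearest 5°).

true dip 43°, dip direction 085°

Each apparent-dip line lies in the plane. As unit vectors (x east, y north, z up), v₁ plunges 42°→S80°E and v₂ plunges 36°→S55°E.
n = v₁ × v₂ = (0.235, 0.013, 0.254) (taken with n_z > 0).
True dip = arccos(n_z / |n|) = arccos(0.7341) = 42.8°.
The horizontal component of n points toward azimuth atan2(n_x, n_y) = 87°, the dip direction.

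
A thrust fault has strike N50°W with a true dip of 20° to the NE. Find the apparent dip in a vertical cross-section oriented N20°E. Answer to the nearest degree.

19°

Angle between strike (N50°W) and section (N20°E): β = 70°.
tan α = tan 20° × sin 70° = 0.3640 × 0.9397 = 0.3420
apparent dip = arctan 0.3420 = 18.88°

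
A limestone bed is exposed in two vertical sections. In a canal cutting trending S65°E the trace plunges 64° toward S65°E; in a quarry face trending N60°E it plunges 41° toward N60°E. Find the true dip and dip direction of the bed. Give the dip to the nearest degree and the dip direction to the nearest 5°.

Each apparent-dip line lies in the plane. As unit vectors (x east, y north, z up), v₁ plunges 64°→S65°E and v₂ plunges 41°→N60°E.
n = v₁ × v₂ = (0.461, -0.327, 0.271) (taken with n_z > 0).
tan δ = √(n_x²+n_y²)/n_z = 0.565/0.271, so δ = 64.4°.
Dip direction = atan2(0.461, -0.327) = 125° (azimuth of n's horizontal projection).

true dip 64°, dip direction 125°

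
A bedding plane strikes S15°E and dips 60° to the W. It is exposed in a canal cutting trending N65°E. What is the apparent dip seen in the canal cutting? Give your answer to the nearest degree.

Angle between strike (S15°E) and section (N65°E): β = 80°.
tan(apparent dip) = tan 60° · sin 80° = 1.7057
apparent dip = arctan 1.7057 = 59.62°

60°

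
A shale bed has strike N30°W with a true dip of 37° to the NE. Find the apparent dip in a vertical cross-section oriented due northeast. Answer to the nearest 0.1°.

36.1°

Angle between strike (N30°W) and section (due northeast): β = 75°.
tan(apparent dip) = tan 37° · sin 75° = 0.7279
apparent dip = arctan 0.7279 = 36.05°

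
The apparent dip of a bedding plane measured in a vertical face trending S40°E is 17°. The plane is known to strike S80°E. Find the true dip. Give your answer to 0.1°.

25.4°

β = acute angle between strike S80°E and section S40°E = 40°.
tan δ = tan α / sin β = tan 17° / sin 40° = 0.3057 / 0.6428 = 0.4756
true dip = arctan 0.4756 = 25.44°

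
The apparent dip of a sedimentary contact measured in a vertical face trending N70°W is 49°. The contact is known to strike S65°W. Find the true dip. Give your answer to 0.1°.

β = acute angle between strike S65°W and section N70°W = 45°.
tan δ = tan α / sin β = tan 49° / sin 45° = 1.1504 / 0.7071 = 1.6269
δ = arctan(1.6269) = 58.42°

58.4°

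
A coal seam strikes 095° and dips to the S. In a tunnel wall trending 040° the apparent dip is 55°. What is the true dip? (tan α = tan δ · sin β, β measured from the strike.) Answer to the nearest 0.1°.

β = acute angle between strike 095° and section 040° = 55°.
tan(true dip) = tan 55° / sin 55° = 1.7434
δ = arctan(1.7434) = 60.16°

60.2°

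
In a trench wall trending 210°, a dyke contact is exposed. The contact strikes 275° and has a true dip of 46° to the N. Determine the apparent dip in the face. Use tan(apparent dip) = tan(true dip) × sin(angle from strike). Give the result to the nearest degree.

The section lies 65° from the strike.
tan(apparent dip) = tan 46° · sin 65° = 0.9385
α = arctan(0.9385) = 43.18°

43°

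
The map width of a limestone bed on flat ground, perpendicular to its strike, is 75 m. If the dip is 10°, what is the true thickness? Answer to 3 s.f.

True thickness t = w · sin(dip) = 75 × sin 10°
t = 75 × 0.1736 = 13.024 m

13.0 m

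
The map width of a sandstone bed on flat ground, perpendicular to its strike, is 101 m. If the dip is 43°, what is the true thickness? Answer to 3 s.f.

True thickness t = w · sin(dip) = 101 × sin 43°
t = 101 × 0.6820 = 68.882 m

68.9 m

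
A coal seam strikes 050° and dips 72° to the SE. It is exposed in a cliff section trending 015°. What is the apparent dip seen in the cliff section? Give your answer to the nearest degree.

The strike is 050° and the section trends 015°; the acute angle between them is β = 35°.
tan(apparent dip) = tan 72° · sin 35° = 1.7653
apparent dip = arctan 1.7653 = 60.47°

60°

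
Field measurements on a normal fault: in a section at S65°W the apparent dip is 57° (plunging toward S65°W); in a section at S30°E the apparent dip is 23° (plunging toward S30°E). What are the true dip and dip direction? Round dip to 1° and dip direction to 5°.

The two traces are lines in the plane: v₁ = (sin 245°·cos 57°, cos 245°·cos 57°, −sin 57°), v₂ = (sin 150°·cos 23°, cos 150°·cos 23°, −sin 23°).
The plane normal is n = v₁ × v₂ ∝ (-0.579, -0.579, 0.499).
tan δ = √(n_x²+n_y²)/n_z = 0.818/0.499, so δ = 58.6°.
The horizontal component of n points toward azimuth atan2(n_x, n_y) = 225°, the dip direction.

true dip 59°, dip direction 225°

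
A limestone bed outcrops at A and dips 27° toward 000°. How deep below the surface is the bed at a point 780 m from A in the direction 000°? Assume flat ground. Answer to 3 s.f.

The hole is directly down-dip from the outcrop, so the down-dip offset is 780 m.
Depth = down-dip offset × tan(dip) = 780.00 × tan 27° = 780.00 × 0.5095
Depth = 397.43 m

397 m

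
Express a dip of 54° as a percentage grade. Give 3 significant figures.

138%

grade % = 100 × tan 54° = 100 × 1.3764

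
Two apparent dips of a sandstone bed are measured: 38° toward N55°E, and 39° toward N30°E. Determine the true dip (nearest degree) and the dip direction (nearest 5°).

true dip 39°, dip direction 040°

Each apparent-dip line lies in the plane. As unit vectors (x east, y north, z up), v₁ plunges 38°→N55°E and v₂ plunges 39°→N30°E.
Cross product v₁ × v₂ gives the pole to the plane: n ∝ (0.130, 0.167, 0.259).
True dip = arccos(n_z / |n|) = arccos(0.7742) = 39.3°.
Dip direction = azimuth of (n_x, n_y) = atan2(0.130, 0.167) = 38°.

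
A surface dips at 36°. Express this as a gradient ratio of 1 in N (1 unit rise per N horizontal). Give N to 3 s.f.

1 : N means tan θ = 1/N, so N = 1/tan 36° = 1/0.7265

1 in 1.38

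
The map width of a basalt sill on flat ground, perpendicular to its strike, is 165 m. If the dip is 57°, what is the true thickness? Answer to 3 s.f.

True thickness t = w · sin(dip) = 165 × sin 57°
t = 165 × 0.8387 = 138.381 m

138 m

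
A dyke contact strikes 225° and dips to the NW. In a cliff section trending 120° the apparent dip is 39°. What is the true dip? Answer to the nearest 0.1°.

40.0°

β = acute angle between strike 225° and section 120° = 75°.
tan δ = tan α / sin β = tan 39° / sin 75° = 0.8098 / 0.9659 = 0.8384
true dip = arctan 0.8384 = 39.97°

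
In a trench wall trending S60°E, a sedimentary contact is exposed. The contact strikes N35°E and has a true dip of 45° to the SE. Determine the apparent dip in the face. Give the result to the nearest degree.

Angle between strike (N35°E) and section (S60°E): β = 85°.
tan α = tan 45° × sin 85° = 1.0000 × 0.9962 = 0.9962
apparent dip = arctan 0.9962 = 44.89°

45°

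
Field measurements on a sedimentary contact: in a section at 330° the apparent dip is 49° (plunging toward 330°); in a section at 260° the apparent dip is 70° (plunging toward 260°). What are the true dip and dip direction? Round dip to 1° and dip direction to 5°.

true dip 70°, dip direction 265°

Each apparent-dip line lies in the plane. As unit vectors (x east, y north, z up), v₁ plunges 49°→330° and v₂ plunges 70°→260°.
The plane normal is n = v₁ × v₂ ∝ (-0.579, -0.054, 0.211).
True dip = arccos(n_z / |n|) = arccos(0.3410) = 70.1°.
Dip direction = azimuth of (n_x, n_y) = atan2(-0.579, -0.054) = 265°.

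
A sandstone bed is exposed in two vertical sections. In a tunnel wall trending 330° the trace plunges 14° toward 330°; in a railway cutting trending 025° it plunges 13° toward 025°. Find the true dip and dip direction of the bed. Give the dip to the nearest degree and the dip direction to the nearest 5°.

Each apparent-dip line lies in the plane. As unit vectors (x east, y north, z up), v₁ plunges 14°→330° and v₂ plunges 13°→025°.
The plane normal is n = v₁ × v₂ ∝ (-0.025, 0.209, 0.774).
True dip = arccos(n_z / |n|) = arccos(0.9651) = 15.2°.
Dip direction = azimuth of (n_x, n_y) = atan2(-0.025, 0.209) = 353°.

true dip 15°, dip direction 355°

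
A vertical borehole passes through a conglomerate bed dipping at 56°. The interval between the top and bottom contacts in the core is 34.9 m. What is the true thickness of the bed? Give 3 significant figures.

19.5 m

True thickness t = h · cos(dip) = 34.9 × cos 56°
t = 34.9 × 0.5592 = 19.516 m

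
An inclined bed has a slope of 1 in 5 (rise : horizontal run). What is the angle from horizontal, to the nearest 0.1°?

11.3°

tan θ = 1/5 = 0.2000
θ = arctan(0.2000) = 11.31°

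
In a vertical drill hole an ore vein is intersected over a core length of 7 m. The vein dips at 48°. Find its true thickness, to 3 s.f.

4.68 m

True thickness t = h · cos(dip) = 7 × cos 48°
t = 7 × 0.6691 = 4.684 m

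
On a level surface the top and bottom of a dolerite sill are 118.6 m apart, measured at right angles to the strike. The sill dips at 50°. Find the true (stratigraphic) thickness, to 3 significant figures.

90.9 m

True thickness t = w · sin(dip) = 118.6 × sin 50°
t = 118.6 × 0.7660 = 90.853 m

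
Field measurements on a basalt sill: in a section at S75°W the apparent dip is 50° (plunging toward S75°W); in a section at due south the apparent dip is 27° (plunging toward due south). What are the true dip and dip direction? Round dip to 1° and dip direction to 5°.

Each apparent-dip line lies in the plane. As unit vectors (x east, y north, z up), v₁ plunges 50°→S75°W and v₂ plunges 27°→due south.
Cross product v₁ × v₂ gives the pole to the plane: n ∝ (-0.607, -0.282, 0.553).
True dip = arccos(n_z / |n|) = arccos(0.6371) = 50.4°.
Dip direction = azimuth of (n_x, n_y) = atan2(-0.607, -0.282) = 245°.

true dip 50°, dip direction 245°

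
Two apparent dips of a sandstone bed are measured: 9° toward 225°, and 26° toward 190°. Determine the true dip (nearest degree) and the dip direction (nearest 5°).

true dip 33°, dip direction 150°

The two traces are lines in the plane: v₁ = (sin 225°·cos 9°, cos 225°·cos 9°, −sin 9°), v₂ = (sin 190°·cos 26°, cos 190°·cos 26°, −sin 26°).
n = v₁ × v₂ = (0.168, -0.282, 0.509) (taken with n_z > 0).
True dip = arccos(n_z / |n|) = arccos(0.8408) = 32.8°.
The horizontal component of n points toward azimuth atan2(n_x, n_y) = 149°, the dip direction.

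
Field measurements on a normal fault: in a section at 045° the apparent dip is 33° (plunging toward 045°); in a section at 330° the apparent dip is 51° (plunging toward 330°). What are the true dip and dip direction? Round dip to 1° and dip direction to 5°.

Each apparent-dip line lies in the plane. As unit vectors (x east, y north, z up), v₁ plunges 33°→045° and v₂ plunges 51°→330°.
The plane normal is n = v₁ × v₂ ∝ (-0.164, 0.632, 0.510).
Dip δ = arctan(|n_h|/n_z) = arctan(0.653/0.510) = 52.0°.
Dip direction = azimuth of (n_x, n_y) = atan2(-0.164, 0.632) = 345°.

true dip 52°, dip direction 345°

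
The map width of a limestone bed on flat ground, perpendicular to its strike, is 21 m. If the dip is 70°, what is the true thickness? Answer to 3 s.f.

True thickness t = w · sin(dip) = 21 × sin 70°
t = 21 × 0.9397 = 19.734 m

19.7 m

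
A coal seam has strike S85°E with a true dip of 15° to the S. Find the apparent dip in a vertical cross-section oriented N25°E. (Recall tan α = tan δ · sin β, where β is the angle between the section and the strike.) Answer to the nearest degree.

The section lies 70° from the strike.
tan(apparent dip) = tan 15° · sin 70° = 0.2518
apparent dip = arctan 0.2518 = 14.13°

14°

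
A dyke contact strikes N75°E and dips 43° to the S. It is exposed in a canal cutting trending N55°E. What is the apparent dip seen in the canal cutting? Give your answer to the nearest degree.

18°

The strike is N75°E and the section trends N55°E; the acute angle between them is β = 20°.
tan α = tan 43° × sin 20° = 0.9325 × 0.3420 = 0.3189
α = arctan(0.3189) = 17.69°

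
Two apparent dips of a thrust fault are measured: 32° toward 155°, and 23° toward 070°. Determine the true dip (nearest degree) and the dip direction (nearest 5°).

true dip 36°, dip direction 125°

Each apparent-dip line lies in the plane. As unit vectors (x east, y north, z up), v₁ plunges 32°→155° and v₂ plunges 23°→070°.
n = v₁ × v₂ = (0.467, -0.318, 0.778) (taken with n_z > 0).
tan δ = √(n_x²+n_y²)/n_z = 0.565/0.778, so δ = 36.0°.
The horizontal component of n points toward azimuth atan2(n_x, n_y) = 124°, the dip direction.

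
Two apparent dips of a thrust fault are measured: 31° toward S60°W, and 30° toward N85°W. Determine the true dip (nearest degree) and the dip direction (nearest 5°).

Represent each trace as a vector plunging at its apparent dip toward its trend (east-north-up frame): v₁ = (-0.742, -0.429, -0.515), v₂ = (-0.863, 0.075, -0.500).
n = v₁ × v₂ = (-0.253, -0.073, 0.426) (taken with n_z > 0).
True dip = arccos(n_z / |n|) = arccos(0.8503) = 31.8°.
Dip direction = azimuth of (n_x, n_y) = atan2(-0.253, -0.073) = 254°.

true dip 32°, dip direction 255°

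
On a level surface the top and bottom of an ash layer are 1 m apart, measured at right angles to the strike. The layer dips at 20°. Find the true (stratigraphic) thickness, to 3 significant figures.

True thickness t = w · sin(dip) = 1 × sin 20°
t = 1 × 0.3420 = 0.342 m

0.342 m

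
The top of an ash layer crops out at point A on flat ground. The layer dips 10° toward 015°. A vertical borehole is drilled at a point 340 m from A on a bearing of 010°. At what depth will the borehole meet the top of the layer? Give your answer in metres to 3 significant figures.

The hole lies 5° from the dip direction, so the down-dip offset is 340 × cos 5° = 338.71 m.
Depth = down-dip offset × tan(dip) = 338.71 × tan 10° = 338.71 × 0.1763
Depth = 59.72 m

59.7 m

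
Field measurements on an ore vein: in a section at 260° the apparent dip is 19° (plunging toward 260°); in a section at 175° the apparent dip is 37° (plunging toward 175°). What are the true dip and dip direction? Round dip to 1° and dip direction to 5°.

true dip 39°, dip direction 195°

The two traces are lines in the plane: v₁ = (sin 260°·cos 19°, cos 260°·cos 19°, −sin 19°), v₂ = (sin 175°·cos 37°, cos 175°·cos 37°, −sin 37°).
The plane normal is n = v₁ × v₂ ∝ (-0.160, -0.583, 0.752).
tan δ = √(n_x²+n_y²)/n_z = 0.605/0.752, so δ = 38.8°.
Dip direction = azimuth of (n_x, n_y) = atan2(-0.160, -0.583) = 195°.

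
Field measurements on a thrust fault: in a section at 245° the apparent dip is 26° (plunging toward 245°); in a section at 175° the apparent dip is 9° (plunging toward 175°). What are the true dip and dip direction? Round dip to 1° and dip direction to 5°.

The two traces are lines in the plane: v₁ = (sin 245°·cos 26°, cos 245°·cos 26°, −sin 26°), v₂ = (sin 175°·cos 9°, cos 175°·cos 9°, −sin 9°).
n = v₁ × v₂ = (-0.372, -0.165, 0.834) (taken with n_z > 0).
Dip δ = arctan(|n_h|/n_z) = arctan(0.407/0.834) = 26.0°.
Dip direction = atan2(-0.372, -0.165) = 246° (azimuth of n's horizontal projection).

true dip 26°, dip direction 245°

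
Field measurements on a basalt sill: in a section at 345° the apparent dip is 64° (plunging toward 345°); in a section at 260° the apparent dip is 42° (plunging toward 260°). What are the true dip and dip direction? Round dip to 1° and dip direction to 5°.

true dip 65°, dip direction 325°

The two traces are lines in the plane: v₁ = (sin 345°·cos 64°, cos 345°·cos 64°, −sin 64°), v₂ = (sin 260°·cos 42°, cos 260°·cos 42°, −sin 42°).
Cross product v₁ × v₂ gives the pole to the plane: n ∝ (-0.399, 0.582, 0.325).
Dip δ = arctan(|n_h|/n_z) = arctan(0.706/0.325) = 65.3°.
Dip direction = atan2(-0.399, 0.582) = 326° (azimuth of n's horizontal projection).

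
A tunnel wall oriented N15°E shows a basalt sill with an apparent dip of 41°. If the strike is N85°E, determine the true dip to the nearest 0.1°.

The section is 70° from the strike.
tan(true dip) = tan 41° / sin 70° = 0.9251
δ = arctan(0.9251) = 42.77°

42.8°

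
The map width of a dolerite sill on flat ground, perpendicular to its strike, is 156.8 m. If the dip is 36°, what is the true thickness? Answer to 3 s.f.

92.2 m

True thickness t = w · sin(dip) = 156.8 × sin 36°
t = 156.8 × 0.5878 = 92.165 m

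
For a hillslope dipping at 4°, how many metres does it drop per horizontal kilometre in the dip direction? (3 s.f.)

drop per km = 1000 × tan 4° = 1000 × 0.0699

69.9 m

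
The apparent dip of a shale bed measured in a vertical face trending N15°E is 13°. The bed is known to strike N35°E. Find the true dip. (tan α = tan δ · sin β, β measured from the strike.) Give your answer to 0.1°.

34.0°

The section is 20° from the strike.
tan δ = tan α / sin β = tan 13° / sin 20° = 0.2309 / 0.3420 = 0.6750
δ = arctan(0.6750) = 34.02°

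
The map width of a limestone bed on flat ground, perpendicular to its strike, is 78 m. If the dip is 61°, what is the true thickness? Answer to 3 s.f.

True thickness t = w · sin(dip) = 78 × sin 61°
t = 78 × 0.8746 = 68.220 m

68.2 m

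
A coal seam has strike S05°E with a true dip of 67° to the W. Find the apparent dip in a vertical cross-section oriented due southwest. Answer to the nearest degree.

The strike is S05°E and the section trends due southwest; the acute angle between them is β = 50°.
tan(apparent dip) = tan 67° · sin 50° = 1.8047
α = arctan(1.8047) = 61.01°

61°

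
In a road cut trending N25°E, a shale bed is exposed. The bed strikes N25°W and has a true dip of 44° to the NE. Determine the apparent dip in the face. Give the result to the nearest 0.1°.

36.5°

Angle between strike (N25°W) and section (N25°E): β = 50°.
tan(apparent dip) = tan 44° · sin 50° = 0.7398
α = arctan(0.7398) = 36.49°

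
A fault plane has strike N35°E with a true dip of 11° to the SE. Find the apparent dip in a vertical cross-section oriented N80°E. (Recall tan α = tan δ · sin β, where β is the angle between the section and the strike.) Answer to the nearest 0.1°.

The strike is N35°E and the section trends N80°E; the acute angle between them is β = 45°.
tan(apparent dip) = tan 11° · sin 45° = 0.1374
α = arctan(0.1374) = 7.83°

7.8°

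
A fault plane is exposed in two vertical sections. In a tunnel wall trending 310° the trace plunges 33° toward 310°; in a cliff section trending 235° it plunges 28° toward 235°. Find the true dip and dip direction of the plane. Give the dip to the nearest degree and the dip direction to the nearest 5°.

The two traces are lines in the plane: v₁ = (sin 310°·cos 33°, cos 310°·cos 33°, −sin 33°), v₂ = (sin 235°·cos 28°, cos 235°·cos 28°, −sin 28°).
Cross product v₁ × v₂ gives the pole to the plane: n ∝ (-0.529, 0.092, 0.715).
tan δ = √(n_x²+n_y²)/n_z = 0.537/0.715, so δ = 36.9°.
The horizontal component of n points toward azimuth atan2(n_x, n_y) = 280°, the dip direction.

true dip 37°, dip direction 280°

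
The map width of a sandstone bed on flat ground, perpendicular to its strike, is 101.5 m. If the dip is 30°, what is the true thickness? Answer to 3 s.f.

True thickness t = w · sin(dip) = 101.5 × sin 30°
t = 101.5 × 0.5000 = 50.750 m

50.7 m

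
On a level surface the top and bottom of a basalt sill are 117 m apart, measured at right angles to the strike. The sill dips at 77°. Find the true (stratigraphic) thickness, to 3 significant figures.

True thickness t = w · sin(dip) = 117 × sin 77°
t = 117 × 0.9744 = 114.001 m

114 m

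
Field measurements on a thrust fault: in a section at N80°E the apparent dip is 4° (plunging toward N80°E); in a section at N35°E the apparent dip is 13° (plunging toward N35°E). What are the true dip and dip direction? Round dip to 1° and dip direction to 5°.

true dip 15°, dip direction 005°

The two traces are lines in the plane: v₁ = (sin 80°·cos 4°, cos 80°·cos 4°, −sin 4°), v₂ = (sin 35°·cos 13°, cos 35°·cos 13°, −sin 13°).
Cross product v₁ × v₂ gives the pole to the plane: n ∝ (0.017, 0.182, 0.687).
Dip δ = arctan(|n_h|/n_z) = arctan(0.183/0.687) = 14.9°.
The horizontal component of n points toward azimuth atan2(n_x, n_y) = 5°, the dip direction.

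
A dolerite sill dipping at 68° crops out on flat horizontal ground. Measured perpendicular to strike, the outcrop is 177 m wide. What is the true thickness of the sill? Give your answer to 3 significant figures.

True thickness t = w · sin(dip) = 177 × sin 68°
t = 177 × 0.9272 = 164.112 m

164 m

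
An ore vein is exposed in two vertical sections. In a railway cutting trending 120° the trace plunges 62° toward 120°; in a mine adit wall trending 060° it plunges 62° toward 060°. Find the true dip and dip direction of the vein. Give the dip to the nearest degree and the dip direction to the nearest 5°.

true dip 65°, dip direction 090°

The two traces are lines in the plane: v₁ = (sin 120°·cos 62°, cos 120°·cos 62°, −sin 62°), v₂ = (sin 60°·cos 62°, cos 60°·cos 62°, −sin 62°).
The plane normal is n = v₁ × v₂ ∝ (0.415, 0.000, 0.191).
tan δ = √(n_x²+n_y²)/n_z = 0.415/0.191, so δ = 65.3°.
Dip direction = atan2(0.415, 0.000) = 90° (azimuth of n's horizontal projection).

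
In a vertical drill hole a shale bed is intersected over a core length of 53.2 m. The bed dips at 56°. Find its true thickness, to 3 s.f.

29.7 m

True thickness t = h · cos(dip) = 53.2 × cos 56°
t = 53.2 × 0.5592 = 29.749 m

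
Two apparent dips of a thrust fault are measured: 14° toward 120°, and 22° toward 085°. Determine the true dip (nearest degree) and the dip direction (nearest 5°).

The two traces are lines in the plane: v₁ = (sin 120°·cos 14°, cos 120°·cos 14°, −sin 14°), v₂ = (sin 85°·cos 22°, cos 85°·cos 22°, −sin 22°).
n = v₁ × v₂ = (0.201, 0.091, 0.516) (taken with n_z > 0).
tan δ = √(n_x²+n_y²)/n_z = 0.221/0.516, so δ = 23.2°.
Dip direction = azimuth of (n_x, n_y) = atan2(0.201, 0.091) = 66°.

true dip 23°, dip direction 065°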